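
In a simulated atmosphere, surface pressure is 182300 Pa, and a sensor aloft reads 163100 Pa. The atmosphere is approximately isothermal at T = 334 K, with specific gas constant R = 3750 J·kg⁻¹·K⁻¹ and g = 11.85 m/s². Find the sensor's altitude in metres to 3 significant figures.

Scale height: H = RT/g = 3750 × 334 / 11.85 = 105700 m.
Invert the barometric formula: z = H ln(P₀/P).
P₀/P = 182300/163100 = 1.1177; ln(1.1177) = 0.11127.
z = 105700 × 0.11127 = 11761 m.

z ≈ 11800 m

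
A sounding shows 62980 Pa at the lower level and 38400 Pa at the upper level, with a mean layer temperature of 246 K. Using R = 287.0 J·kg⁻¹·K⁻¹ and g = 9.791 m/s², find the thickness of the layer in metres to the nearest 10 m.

Δz ≈ 3570 m

Hypsometric equation: Δz = (R T̄/g) ln(P₁/P₂).
R T̄/g = 287.0 × 246 / 9.791 = 7210.9 m.
ln(62980/38400) = ln(1.6401) = 0.49476.
Δz = 7210.9 × 0.49476 = 3567.7 m.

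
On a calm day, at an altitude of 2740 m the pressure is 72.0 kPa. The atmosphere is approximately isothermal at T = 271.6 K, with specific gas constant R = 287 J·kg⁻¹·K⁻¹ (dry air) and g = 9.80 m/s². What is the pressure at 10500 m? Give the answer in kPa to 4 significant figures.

P ≈ 27.14 kPa

Scale height: H = RT/g = 287 × 271.6 / 9.80 = 7954.0 m.
Between two levels, P₂ = P₁ exp(−Δz/H) with Δz = z₂ − z₁.
Δz = 10500 − 2740.0 = 7760.0 m; Δz/H = 7760.0/7954.0 = 0.97561.
P₂ = 72.0 × exp(−0.97561) = 72.0 × 0.37696 = 27.141 kPa.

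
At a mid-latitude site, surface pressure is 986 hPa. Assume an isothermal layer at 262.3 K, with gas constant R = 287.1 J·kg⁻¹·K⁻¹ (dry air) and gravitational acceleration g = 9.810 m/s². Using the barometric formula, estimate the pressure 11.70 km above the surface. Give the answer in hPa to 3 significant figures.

P ≈ 215 hPa

Scale height: H = RT/g = 287.1 × 262.3 / 9.810 = 7676.5 m.
Barometric formula: P = P₀ exp(−z/H).
z/H = 11700/7676.5 = 1.5241; exp(−1.5241) = 0.21782.
P = 986 × 0.21782 = 214.77 hPa.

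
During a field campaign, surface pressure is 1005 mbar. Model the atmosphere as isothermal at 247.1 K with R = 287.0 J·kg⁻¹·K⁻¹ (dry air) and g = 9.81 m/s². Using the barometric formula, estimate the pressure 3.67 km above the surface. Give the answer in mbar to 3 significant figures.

P ≈ 605 mbar

Scale height: H = RT/g = 287.0 × 247.1 / 9.81 = 7229.1 m.
Barometric formula: P = P₀ exp(−z/H).
z/H = 3670.0/7229.1 = 0.50767; exp(−0.50767) = 0.60190.
P = 1005 × 0.60190 = 604.91 mbar.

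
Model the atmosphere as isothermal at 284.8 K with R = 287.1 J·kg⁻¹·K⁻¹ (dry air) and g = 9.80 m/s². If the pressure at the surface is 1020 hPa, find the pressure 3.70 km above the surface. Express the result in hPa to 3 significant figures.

P ≈ 655 hPa

Scale height: H = RT/g = 287.1 × 284.8 / 9.80 = 8343.5 m.
Barometric formula: P = P₀ exp(−z/H).
z/H = 3700.0/8343.5 = 0.44346; exp(−0.44346) = 0.64181.
P = 1020 × 0.64181 = 654.65 hPa.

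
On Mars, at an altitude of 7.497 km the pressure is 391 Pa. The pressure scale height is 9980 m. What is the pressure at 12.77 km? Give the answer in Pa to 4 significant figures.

Between two levels, P₂ = P₁ exp(−Δz/H) with Δz = z₂ − z₁.
Δz = 12770 − 7497.0 = 5273.0 m; Δz/H = 5273.0/9980.0 = 0.52836.
P₂ = 391 × exp(−0.52836) = 391 × 0.58957 = 230.52 Pa.

P ≈ 230.5 Pa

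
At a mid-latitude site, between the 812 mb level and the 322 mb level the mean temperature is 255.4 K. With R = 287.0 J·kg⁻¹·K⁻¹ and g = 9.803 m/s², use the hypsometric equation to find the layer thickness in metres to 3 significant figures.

Hypsometric equation: Δz = (R T̄/g) ln(P₁/P₂).
R T̄/g = 287.0 × 255.4 / 9.803 = 7477.3 m.
ln(812/322) = ln(2.5217) = 0.92493.
Δz = 7477.3 × 0.92493 = 6916.0 m.

Δz ≈ 6920 m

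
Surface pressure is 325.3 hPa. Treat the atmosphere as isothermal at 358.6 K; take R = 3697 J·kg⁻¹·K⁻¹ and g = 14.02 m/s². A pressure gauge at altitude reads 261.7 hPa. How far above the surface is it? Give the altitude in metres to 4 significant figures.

Scale height: H = RT/g = 3697 × 358.6 / 14.02 = 94561 m.
Invert the barometric formula: z = H ln(P₀/P).
P₀/P = 325.3/261.7 = 1.2430; ln(1.2430) = 0.21753.
z = 94561 × 0.21753 = 20570 m.

z ≈ 20570 m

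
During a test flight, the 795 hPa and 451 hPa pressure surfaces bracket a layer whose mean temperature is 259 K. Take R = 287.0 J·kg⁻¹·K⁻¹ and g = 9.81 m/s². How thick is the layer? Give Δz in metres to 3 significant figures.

Hypsometric equation: Δz = (R T̄/g) ln(P₁/P₂).
R T̄/g = 287.0 × 259 / 9.81 = 7577.3 m.
ln(795/451) = ln(1.7627) = 0.56685.
Δz = 7577.3 × 0.56685 = 4295.2 m.

Δz ≈ 4300 m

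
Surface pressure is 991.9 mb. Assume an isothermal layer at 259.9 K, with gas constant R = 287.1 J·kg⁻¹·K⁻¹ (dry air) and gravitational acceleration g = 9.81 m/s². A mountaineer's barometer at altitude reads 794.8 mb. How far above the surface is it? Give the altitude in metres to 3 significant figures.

z ≈ 1690 m

Scale height: H = RT/g = 287.1 × 259.9 / 9.81 = 7606.2 m.
Invert the barometric formula: z = H ln(P₀/P).
P₀/P = 991.9/794.8 = 1.2480; ln(1.2480) = 0.22154.
z = 7606.2 × 0.22154 = 1685.1 m.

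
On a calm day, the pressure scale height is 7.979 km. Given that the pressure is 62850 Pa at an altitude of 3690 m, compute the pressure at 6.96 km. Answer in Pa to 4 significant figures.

P ≈ 41720 Pa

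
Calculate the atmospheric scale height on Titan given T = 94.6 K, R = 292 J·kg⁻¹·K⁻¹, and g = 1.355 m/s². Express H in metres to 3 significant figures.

The scale height of an isothermal atmosphere is H = RT/g.
H = 292 × 94.6 / 1.355 = 27623/1.355 = 20386 m.

H ≈ 20400 m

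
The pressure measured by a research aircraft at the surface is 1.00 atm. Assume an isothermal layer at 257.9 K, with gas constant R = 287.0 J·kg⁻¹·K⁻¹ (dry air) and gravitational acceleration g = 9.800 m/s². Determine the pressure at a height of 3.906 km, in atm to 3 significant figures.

P ≈ 0.596 atm

Scale height: H = RT/g = 287.0 × 257.9 / 9.800 = 7552.8 m.
Barometric formula: P = P₀ exp(−z/H).
z/H = 3906.0/7552.8 = 0.51716; exp(−0.51716) = 0.59621.
P = 1.00 × 0.59621 = 0.59621 atm.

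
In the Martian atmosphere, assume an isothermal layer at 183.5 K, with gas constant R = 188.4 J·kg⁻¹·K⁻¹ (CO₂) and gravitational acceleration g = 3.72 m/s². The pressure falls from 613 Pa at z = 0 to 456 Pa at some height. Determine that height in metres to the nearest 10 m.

z ≈ 2750 m

Scale height: H = RT/g = 188.4 × 183.5 / 3.72 = 9293.4 m.
Invert the barometric formula: z = H ln(P₀/P).
P₀/P = 613/456 = 1.3443; ln(1.3443) = 0.29587.
z = 9293.4 × 0.29587 = 2749.6 m.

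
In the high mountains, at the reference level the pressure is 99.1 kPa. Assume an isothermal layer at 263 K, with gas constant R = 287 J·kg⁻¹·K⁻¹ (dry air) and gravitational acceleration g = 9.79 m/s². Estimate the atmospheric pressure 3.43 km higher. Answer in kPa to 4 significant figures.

P ≈ 63.51 kPa

Scale height: H = RT/g = 287 × 263 / 9.79 = 7710.0 m.
Barometric formula: P = P₀ exp(−z/H).
z/H = 3430.0/7710.0 = 0.44488; exp(−0.44488) = 0.64090.
P = 99.1 × 0.64090 = 63.513 kPa.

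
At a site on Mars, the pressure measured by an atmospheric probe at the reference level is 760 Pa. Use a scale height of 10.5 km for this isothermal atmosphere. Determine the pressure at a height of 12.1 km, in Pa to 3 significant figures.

Barometric formula: P = P₀ exp(−z/H).
z/H = 12100/10500 = 1.1524; exp(−1.1524) = 0.31588.
P = 760 × 0.31588 = 240.07 Pa.

P ≈ 240 Pa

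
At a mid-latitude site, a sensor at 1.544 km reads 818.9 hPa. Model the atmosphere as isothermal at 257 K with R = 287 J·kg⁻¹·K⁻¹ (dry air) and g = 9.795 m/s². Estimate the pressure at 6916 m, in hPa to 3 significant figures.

P ≈ 401 hPa

Scale height: H = RT/g = 287 × 257 / 9.795 = 7530.3 m.
Between two levels, P₂ = P₁ exp(−Δz/H) with Δz = z₂ − z₁.
Δz = 6916.0 − 1544.0 = 5372.0 m; Δz/H = 5372.0/7530.3 = 0.71338.
P₂ = 818.9 × exp(−0.71338) = 818.9 × 0.48999 = 401.25 hPa.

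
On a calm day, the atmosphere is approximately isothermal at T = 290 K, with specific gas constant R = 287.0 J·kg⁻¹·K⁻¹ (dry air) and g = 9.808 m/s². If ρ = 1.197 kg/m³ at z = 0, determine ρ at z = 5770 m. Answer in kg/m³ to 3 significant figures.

ρ ≈ 0.606 kg/m³

Scale height: H = RT/g = 287.0 × 290 / 9.808 = 8485.9 m.
In an isothermal atmosphere, density decays like pressure: ρ = ρ₀ exp(−z/H).
z/H = 5770.0/8485.9 = 0.67995; exp(−0.67995) = 0.50664.
ρ = 1.197 × 0.50664 = 0.60645 kg/m³.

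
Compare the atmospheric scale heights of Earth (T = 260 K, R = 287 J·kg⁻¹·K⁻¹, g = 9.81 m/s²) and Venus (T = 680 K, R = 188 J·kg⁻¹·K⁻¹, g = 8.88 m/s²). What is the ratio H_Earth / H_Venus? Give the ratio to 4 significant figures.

H_Earth/H_Venus ≈ 0.5284

H = RT/g for each body.
H_Earth = 287 × 260 / 9.81 = 7606.5 m.
H_Venus = 188 × 680 / 8.88 = 14396 m.
H_Earth/H_Venus = 7606.5/14396 = 0.52838.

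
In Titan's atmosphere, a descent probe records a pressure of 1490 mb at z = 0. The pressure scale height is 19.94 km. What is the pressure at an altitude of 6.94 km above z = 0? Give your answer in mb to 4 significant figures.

Barometric formula: P = P₀ exp(−z/H).
z/H = 6940.0/19940 = 0.34804; exp(−0.34804) = 0.70607.
P = 1490 × 0.70607 = 1052.0 mb.

P ≈ 1052 mb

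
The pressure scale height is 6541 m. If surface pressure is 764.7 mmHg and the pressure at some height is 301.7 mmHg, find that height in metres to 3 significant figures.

z ≈ 6080 m

Invert the barometric formula: z = H ln(P₀/P).
P₀/P = 764.7/301.7 = 2.5346; ln(2.5346) = 0.93004.
z = 6541.0 × 0.93004 = 6083.4 m.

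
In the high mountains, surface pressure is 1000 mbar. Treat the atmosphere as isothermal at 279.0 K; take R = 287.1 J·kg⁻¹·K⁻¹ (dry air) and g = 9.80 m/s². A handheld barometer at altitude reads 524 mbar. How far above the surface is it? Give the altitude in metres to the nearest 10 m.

Scale height: H = RT/g = 287.1 × 279.0 / 9.80 = 8173.6 m.
Invert the barometric formula: z = H ln(P₀/P).
P₀/P = 1000/524 = 1.9084; ln(1.9084) = 0.64627.
z = 8173.6 × 0.64627 = 5282.4 m.

z ≈ 5280 m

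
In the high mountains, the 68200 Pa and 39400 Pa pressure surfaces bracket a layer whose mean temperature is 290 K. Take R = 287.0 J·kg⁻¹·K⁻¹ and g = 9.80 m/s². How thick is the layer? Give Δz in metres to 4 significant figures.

Hypsometric equation: Δz = (R T̄/g) ln(P₁/P₂).
R T̄/g = 287.0 × 290 / 9.80 = 8492.9 m.
ln(68200/39400) = ln(1.7310) = 0.54870.
Δz = 8492.9 × 0.54870 = 4660.1 m.

Δz ≈ 4660 m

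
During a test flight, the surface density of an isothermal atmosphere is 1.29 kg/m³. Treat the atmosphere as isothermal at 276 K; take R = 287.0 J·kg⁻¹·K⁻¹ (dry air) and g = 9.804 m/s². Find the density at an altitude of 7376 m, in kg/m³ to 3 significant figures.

Scale height: H = RT/g = 287.0 × 276 / 9.804 = 8079.6 m.
In an isothermal atmosphere, density decays like pressure: ρ = ρ₀ exp(−z/H).
z/H = 7376.0/8079.6 = 0.91292; exp(−0.91292) = 0.40135.
ρ = 1.29 × 0.40135 = 0.51774 kg/m³.

ρ ≈ 0.518 kg/m³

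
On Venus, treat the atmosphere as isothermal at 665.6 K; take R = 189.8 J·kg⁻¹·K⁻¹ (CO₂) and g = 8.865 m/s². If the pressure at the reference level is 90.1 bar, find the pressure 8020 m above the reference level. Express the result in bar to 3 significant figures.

Scale height: H = RT/g = 189.8 × 665.6 / 8.865 = 14251 m.
Barometric formula: P = P₀ exp(−z/H).
z/H = 8020.0/14251 = 0.56277; exp(−0.56277) = 0.56963.
P = 90.1 × 0.56963 = 51.324 bar.

P ≈ 51.3 bar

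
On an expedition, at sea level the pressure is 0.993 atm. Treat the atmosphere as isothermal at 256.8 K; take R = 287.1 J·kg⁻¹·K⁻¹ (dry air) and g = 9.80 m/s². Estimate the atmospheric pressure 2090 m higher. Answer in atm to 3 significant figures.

Scale height: H = RT/g = 287.1 × 256.8 / 9.80 = 7523.2 m.
Barometric formula: P = P₀ exp(−z/H).
z/H = 2090.0/7523.2 = 0.27781; exp(−0.27781) = 0.75744.
P = 0.993 × 0.75744 = 0.75214 atm.

P ≈ 0.752 atm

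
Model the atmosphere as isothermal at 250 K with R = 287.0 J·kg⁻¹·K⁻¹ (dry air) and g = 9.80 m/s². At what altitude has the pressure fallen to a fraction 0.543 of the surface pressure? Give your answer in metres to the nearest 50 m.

z ≈ 4450 m

Scale height: H = RT/g = 287.0 × 250 / 9.80 = 7321.4 m.
Set P/P₀ = exp(−z/H) = 0.543, so z = −H ln(0.543).
−ln(0.543) = 0.61065; z = 7321.4 × 0.61065 = 4470.8 m.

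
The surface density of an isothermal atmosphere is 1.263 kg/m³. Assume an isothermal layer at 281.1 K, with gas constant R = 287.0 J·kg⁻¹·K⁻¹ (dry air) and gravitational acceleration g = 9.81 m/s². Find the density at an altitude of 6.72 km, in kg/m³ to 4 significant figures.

ρ ≈ 0.5579 kg/m³

Scale height: H = RT/g = 287.0 × 281.1 / 9.81 = 8223.8 m.
In an isothermal atmosphere, density decays like pressure: ρ = ρ₀ exp(−z/H).
z/H = 6720.0/8223.8 = 0.81714; exp(−0.81714) = 0.44169.
ρ = 1.263 × 0.44169 = 0.55785 kg/m³.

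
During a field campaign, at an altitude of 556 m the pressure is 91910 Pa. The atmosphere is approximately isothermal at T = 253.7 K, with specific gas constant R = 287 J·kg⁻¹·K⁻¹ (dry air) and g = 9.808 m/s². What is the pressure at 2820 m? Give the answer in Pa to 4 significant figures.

Scale height: H = RT/g = 287 × 253.7 / 9.808 = 7423.7 m.
Between two levels, P₂ = P₁ exp(−Δz/H) with Δz = z₂ − z₁.
Δz = 2820.0 − 556.00 = 2264.0 m; Δz/H = 2264.0/7423.7 = 0.30497.
P₂ = 91910 × exp(−0.30497) = 91910 × 0.73715 = 67751 Pa.

P ≈ 67750 Pa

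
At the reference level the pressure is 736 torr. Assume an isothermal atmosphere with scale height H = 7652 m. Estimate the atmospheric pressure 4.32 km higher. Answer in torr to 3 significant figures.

Barometric formula: P = P₀ exp(−z/H).
z/H = 4320.0/7652.0 = 0.56456; exp(−0.56456) = 0.56861.
P = 736 × 0.56861 = 418.50 torr.

P ≈ 418 torr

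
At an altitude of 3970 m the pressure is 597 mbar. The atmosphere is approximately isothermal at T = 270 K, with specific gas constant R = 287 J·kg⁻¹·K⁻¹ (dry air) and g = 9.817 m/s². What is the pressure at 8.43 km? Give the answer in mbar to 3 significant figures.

P ≈ 339 mbar

Scale height: H = RT/g = 287 × 270 / 9.817 = 7893.5 m.
Between two levels, P₂ = P₁ exp(−Δz/H) with Δz = z₂ − z₁.
Δz = 8430.0 − 3970.0 = 4460.0 m; Δz/H = 4460.0/7893.5 = 0.56502.
P₂ = 597 × exp(−0.56502) = 597 × 0.56835 = 339.30 mbar.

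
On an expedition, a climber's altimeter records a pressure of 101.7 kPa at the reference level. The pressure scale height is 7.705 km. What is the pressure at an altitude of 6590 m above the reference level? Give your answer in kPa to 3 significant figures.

P ≈ 43.2 kPa

Barometric formula: P = P₀ exp(−z/H).
z/H = 6590.0/7705.0 = 0.85529; exp(−0.85529) = 0.42516.
P = 101.7 × 0.42516 = 43.239 kPa.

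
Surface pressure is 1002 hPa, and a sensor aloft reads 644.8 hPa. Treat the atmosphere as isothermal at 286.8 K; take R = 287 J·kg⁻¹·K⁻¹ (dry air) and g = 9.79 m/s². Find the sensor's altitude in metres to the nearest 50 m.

z ≈ 3700 m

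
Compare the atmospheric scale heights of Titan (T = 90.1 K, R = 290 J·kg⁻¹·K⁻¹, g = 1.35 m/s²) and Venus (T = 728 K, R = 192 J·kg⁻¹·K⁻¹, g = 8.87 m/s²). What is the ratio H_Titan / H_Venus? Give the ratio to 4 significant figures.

H_Titan/H_Venus ≈ 1.228

H = RT/g for each body.
H_Titan = 290 × 90.1 / 1.35 = 19355 m.
H_Venus = 192 × 728 / 8.87 = 15758 m.
H_Titan/H_Venus = 19355/15758 = 1.2283.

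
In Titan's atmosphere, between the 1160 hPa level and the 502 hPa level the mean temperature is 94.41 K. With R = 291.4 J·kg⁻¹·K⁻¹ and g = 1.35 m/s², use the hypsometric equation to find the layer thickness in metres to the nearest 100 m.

Δz ≈ 17100 m

Hypsometric equation: Δz = (R T̄/g) ln(P₁/P₂).
R T̄/g = 291.4 × 94.41 / 1.35 = 20379 m.
ln(1160/502) = ln(2.3108) = 0.83759.
Δz = 20379 × 0.83759 = 17069 m.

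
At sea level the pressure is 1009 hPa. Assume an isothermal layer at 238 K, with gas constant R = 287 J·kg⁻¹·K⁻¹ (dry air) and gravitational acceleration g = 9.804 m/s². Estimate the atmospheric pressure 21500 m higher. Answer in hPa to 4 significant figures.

P ≈ 46.10 hPa

Scale height: H = RT/g = 287 × 238 / 9.804 = 6967.2 m.
Barometric formula: P = P₀ exp(−z/H).
z/H = 21500/6967.2 = 3.0859; exp(−3.0859) = 0.045689.
P = 1009 × 0.045689 = 46.100 hPa.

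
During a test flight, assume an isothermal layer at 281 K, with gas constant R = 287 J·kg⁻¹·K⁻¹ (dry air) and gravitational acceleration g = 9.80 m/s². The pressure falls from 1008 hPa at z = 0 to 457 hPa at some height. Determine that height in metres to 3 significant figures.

z ≈ 6510 m

Scale height: H = RT/g = 287 × 281 / 9.80 = 8229.3 m.
Invert the barometric formula: z = H ln(P₀/P).
P₀/P = 1008/457 = 2.2057; ln(2.2057) = 0.79104.
z = 8229.3 × 0.79104 = 6509.7 m.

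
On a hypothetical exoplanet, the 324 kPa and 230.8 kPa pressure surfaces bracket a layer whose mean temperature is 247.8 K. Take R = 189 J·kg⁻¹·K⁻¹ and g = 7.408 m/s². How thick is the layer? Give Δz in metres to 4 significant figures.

Hypsometric equation: Δz = (R T̄/g) ln(P₁/P₂).
R T̄/g = 189 × 247.8 / 7.408 = 6322.1 m.
ln(324/230.8) = ln(1.4038) = 0.33918.
Δz = 6322.1 × 0.33918 = 2144.3 m.

Δz ≈ 2144 m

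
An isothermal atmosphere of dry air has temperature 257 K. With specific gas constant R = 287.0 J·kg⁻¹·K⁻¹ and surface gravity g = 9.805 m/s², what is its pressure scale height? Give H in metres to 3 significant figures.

The scale height of an isothermal atmosphere is H = RT/g.
H = 287.0 × 257 / 9.805 = 73759/9.805 = 7522.6 m.

H ≈ 7520 m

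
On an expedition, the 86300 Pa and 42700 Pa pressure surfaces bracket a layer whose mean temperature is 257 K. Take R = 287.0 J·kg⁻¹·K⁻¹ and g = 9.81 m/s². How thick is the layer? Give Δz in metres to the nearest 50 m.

Δz ≈ 5300 m

Hypsometric equation: Δz = (R T̄/g) ln(P₁/P₂).
R T̄/g = 287.0 × 257 / 9.81 = 7518.8 m.
ln(86300/42700) = ln(2.0211) = 0.70364.
Δz = 7518.8 × 0.70364 = 5290.5 m.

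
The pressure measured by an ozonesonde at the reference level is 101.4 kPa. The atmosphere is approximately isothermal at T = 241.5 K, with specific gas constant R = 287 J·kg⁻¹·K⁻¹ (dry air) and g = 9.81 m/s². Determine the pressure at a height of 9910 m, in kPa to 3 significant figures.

Scale height: H = RT/g = 287 × 241.5 / 9.81 = 7065.3 m.
Barometric formula: P = P₀ exp(−z/H).
z/H = 9910.0/7065.3 = 1.4026; exp(−1.4026) = 0.24596.
P = 101.4 × 0.24596 = 24.940 kPa.

P ≈ 24.9 kPa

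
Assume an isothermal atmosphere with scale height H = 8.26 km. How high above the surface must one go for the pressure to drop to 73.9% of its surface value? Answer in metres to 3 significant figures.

z ≈ 2500 m

Set P/P₀ = exp(−z/H) = 0.739, so z = −H ln(0.739).
−ln(0.739) = 0.30246; z = 8260.0 × 0.30246 = 2498.3 m.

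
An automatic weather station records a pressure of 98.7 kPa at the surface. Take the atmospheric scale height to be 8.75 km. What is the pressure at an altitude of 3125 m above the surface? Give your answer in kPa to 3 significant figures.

P ≈ 69.1 kPa

Barometric formula: P = P₀ exp(−z/H).
z/H = 3125.0/8750.0 = 0.35714; exp(−0.35714) = 0.69967.
P = 98.7 × 0.69967 = 69.057 kPa.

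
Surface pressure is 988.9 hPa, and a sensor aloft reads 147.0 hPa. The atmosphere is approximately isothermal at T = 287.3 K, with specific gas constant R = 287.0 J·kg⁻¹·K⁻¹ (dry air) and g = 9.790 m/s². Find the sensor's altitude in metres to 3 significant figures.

z ≈ 16100 m

Scale height: H = RT/g = 287.0 × 287.3 / 9.790 = 8422.4 m.
Invert the barometric formula: z = H ln(P₀/P).
P₀/P = 988.9/147.0 = 6.7272; ln(6.7272) = 1.9062.
z = 8422.4 × 1.9062 = 16055 m.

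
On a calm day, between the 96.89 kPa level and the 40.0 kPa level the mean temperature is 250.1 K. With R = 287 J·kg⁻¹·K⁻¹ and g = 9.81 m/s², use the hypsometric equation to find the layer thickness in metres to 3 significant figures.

Δz ≈ 6470 m

Hypsometric equation: Δz = (R T̄/g) ln(P₁/P₂).
R T̄/g = 287 × 250.1 / 9.81 = 7316.9 m.
ln(96.89/40.0) = ln(2.4223) = 0.88472.
Δz = 7316.9 × 0.88472 = 6473.4 m.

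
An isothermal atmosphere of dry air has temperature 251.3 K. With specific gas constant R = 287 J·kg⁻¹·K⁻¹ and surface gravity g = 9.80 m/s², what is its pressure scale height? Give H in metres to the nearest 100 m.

H ≈ 7400 m

The scale height of an isothermal atmosphere is H = RT/g.
H = 287 × 251.3 / 9.80 = 72123/9.80 = 7359.5 m.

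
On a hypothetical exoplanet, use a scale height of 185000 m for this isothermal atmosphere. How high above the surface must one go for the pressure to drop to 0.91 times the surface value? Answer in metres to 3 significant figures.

Set P/P₀ = exp(−z/H) = 0.91, so z = −H ln(0.91).
−ln(0.91) = 0.094311; z = 185000 × 0.094311 = 17448 m.

z ≈ 17400 m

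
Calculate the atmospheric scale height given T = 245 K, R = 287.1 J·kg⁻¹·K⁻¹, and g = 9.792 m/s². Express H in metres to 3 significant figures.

H ≈ 7180 m

The scale height of an isothermal atmosphere is H = RT/g.
H = 287.1 × 245 / 9.792 = 70340/9.792 = 7183.4 m.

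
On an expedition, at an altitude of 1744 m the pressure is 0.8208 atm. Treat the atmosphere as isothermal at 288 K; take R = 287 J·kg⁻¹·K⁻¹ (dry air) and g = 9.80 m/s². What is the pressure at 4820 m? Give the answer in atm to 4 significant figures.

Scale height: H = RT/g = 287 × 288 / 9.80 = 8434.3 m.
Between two levels, P₂ = P₁ exp(−Δz/H) with Δz = z₂ − z₁.
Δz = 4820.0 − 1744.0 = 3076.0 m; Δz/H = 3076.0/8434.3 = 0.36470.
P₂ = 0.8208 × exp(−0.36470) = 0.8208 × 0.69440 = 0.56996 atm.

P ≈ 0.5700 atm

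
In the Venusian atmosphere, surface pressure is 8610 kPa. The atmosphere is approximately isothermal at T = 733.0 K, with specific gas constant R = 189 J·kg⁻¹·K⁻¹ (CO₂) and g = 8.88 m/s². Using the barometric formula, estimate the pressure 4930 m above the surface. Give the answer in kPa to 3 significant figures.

Scale height: H = RT/g = 189 × 733.0 / 8.88 = 15601 m.
Barometric formula: P = P₀ exp(−z/H).
z/H = 4930.0/15601 = 0.31601; exp(−0.31601) = 0.72905.
P = 8610 × 0.72905 = 6277.1 kPa.

P ≈ 6280 kPa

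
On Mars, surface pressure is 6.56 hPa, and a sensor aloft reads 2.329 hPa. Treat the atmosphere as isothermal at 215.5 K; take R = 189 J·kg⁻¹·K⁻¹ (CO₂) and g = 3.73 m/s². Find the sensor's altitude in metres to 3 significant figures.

z ≈ 11300 m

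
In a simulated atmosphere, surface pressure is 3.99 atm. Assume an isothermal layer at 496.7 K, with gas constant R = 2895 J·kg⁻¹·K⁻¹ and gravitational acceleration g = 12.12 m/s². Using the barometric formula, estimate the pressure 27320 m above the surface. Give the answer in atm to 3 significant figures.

Scale height: H = RT/g = 2895 × 496.7 / 12.12 = 118640 m.
Barometric formula: P = P₀ exp(−z/H).
z/H = 27320/118640 = 0.23028; exp(−0.23028) = 0.79431.
P = 3.99 × 0.79431 = 3.1693 atm.

P ≈ 3.17 atm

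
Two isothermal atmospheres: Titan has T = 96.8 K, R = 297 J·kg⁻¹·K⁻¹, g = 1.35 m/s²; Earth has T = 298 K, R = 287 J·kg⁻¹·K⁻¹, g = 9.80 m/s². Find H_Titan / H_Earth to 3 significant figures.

H = RT/g for each body.
H_Titan = 297 × 96.8 / 1.35 = 21296 m.
H_Earth = 287 × 298 / 9.80 = 8727.1 m.
H_Titan/H_Earth = 21296/8727.1 = 2.4402.

H_Titan/H_Earth ≈ 2.44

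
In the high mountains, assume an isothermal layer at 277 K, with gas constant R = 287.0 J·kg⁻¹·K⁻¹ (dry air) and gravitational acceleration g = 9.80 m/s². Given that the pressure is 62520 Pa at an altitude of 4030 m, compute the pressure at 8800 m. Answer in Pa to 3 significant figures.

Scale height: H = RT/g = 287.0 × 277 / 9.80 = 8112.1 m.
Between two levels, P₂ = P₁ exp(−Δz/H) with Δz = z₂ − z₁.
Δz = 8800.0 − 4030.0 = 4770.0 m; Δz/H = 4770.0/8112.1 = 0.58801.
P₂ = 62520 × exp(−0.58801) = 62520 × 0.55543 = 34725 Pa.

P ≈ 34700 Pa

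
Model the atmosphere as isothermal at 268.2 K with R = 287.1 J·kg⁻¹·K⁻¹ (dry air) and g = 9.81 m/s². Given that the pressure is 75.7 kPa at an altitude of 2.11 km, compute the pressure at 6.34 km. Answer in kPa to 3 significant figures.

P ≈ 44.2 kPa

Scale height: H = RT/g = 287.1 × 268.2 / 9.81 = 7849.2 m.
Between two levels, P₂ = P₁ exp(−Δz/H) with Δz = z₂ − z₁.
Δz = 6340.0 − 2110.0 = 4230.0 m; Δz/H = 4230.0/7849.2 = 0.53891.
P₂ = 75.7 × exp(−0.53891) = 75.7 × 0.58338 = 44.162 kPa.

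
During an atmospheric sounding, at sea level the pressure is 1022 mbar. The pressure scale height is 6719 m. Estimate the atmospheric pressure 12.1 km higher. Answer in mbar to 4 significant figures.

Barometric formula: P = P₀ exp(−z/H).
z/H = 12100/6719.0 = 1.8009; exp(−1.8009) = 0.16515.
P = 1022 × 0.16515 = 168.78 mbar.

P ≈ 168.8 mbar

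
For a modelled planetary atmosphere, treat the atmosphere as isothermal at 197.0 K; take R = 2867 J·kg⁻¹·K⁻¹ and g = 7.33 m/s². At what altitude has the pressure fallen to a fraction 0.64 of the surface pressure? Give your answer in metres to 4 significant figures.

Scale height: H = RT/g = 2867 × 197.0 / 7.33 = 77053 m.
Set P/P₀ = exp(−z/H) = 0.64, so z = −H ln(0.64).
−ln(0.64) = 0.44629; z = 77053 × 0.44629 = 34388 m.

z ≈ 34390 m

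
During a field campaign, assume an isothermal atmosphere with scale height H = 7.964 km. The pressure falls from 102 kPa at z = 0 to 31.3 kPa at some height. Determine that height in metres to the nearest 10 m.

z ≈ 9410 m

Invert the barometric formula: z = H ln(P₀/P).
P₀/P = 102/31.3 = 3.2588; ln(3.2588) = 1.1814.
z = 7964.0 × 1.1814 = 9408.7 m.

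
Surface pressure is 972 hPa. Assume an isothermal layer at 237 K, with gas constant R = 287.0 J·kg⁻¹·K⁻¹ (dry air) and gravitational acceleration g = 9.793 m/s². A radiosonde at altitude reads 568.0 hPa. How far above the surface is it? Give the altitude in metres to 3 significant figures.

Scale height: H = RT/g = 287.0 × 237 / 9.793 = 6945.7 m.
Invert the barometric formula: z = H ln(P₀/P).
P₀/P = 972/568.0 = 1.7113; ln(1.7113) = 0.53725.
z = 6945.7 × 0.53725 = 3731.6 m.

z ≈ 3730 m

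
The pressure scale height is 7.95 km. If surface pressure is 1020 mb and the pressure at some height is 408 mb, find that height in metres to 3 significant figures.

z ≈ 7280 m

Invert the barometric formula: z = H ln(P₀/P).
P₀/P = 1020/408 = 2.5000; ln(2.5000) = 0.91629.
z = 7950.0 × 0.91629 = 7284.5 m.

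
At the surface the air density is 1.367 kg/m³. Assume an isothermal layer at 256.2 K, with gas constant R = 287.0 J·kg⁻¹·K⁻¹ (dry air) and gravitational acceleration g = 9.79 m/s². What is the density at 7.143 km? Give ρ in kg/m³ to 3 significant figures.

Scale height: H = RT/g = 287.0 × 256.2 / 9.79 = 7510.7 m.
In an isothermal atmosphere, density decays like pressure: ρ = ρ₀ exp(−z/H).
z/H = 7143.0/7510.7 = 0.95104; exp(−0.95104) = 0.38634.
ρ = 1.367 × 0.38634 = 0.52813 kg/m³.

ρ ≈ 0.528 kg/m³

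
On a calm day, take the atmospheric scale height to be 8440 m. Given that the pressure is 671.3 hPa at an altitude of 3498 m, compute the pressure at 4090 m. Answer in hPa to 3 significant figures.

P ≈ 626 hPa

Between two levels, P₂ = P₁ exp(−Δz/H) with Δz = z₂ − z₁.
Δz = 4090.0 − 3498.0 = 592.00 m; Δz/H = 592.00/8440.0 = 0.070142.
P₂ = 671.3 × exp(−0.070142) = 671.3 × 0.93226 = 625.83 hPa.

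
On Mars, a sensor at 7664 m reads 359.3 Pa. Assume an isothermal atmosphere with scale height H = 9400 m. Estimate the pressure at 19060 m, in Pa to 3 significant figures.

Between two levels, P₂ = P₁ exp(−Δz/H) with Δz = z₂ − z₁.
Δz = 19060 − 7664.0 = 11396 m; Δz/H = 11396/9400.0 = 1.2123.
P₂ = 359.3 × exp(−1.2123) = 359.3 × 0.29751 = 106.90 Pa.

P ≈ 107 Pa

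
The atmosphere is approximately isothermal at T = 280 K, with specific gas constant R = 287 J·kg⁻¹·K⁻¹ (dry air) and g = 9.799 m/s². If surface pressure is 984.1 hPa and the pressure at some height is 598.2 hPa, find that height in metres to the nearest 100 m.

z ≈ 4100 m

Scale height: H = RT/g = 287 × 280 / 9.799 = 8200.8 m.
Invert the barometric formula: z = H ln(P₀/P).
P₀/P = 984.1/598.2 = 1.6451; ln(1.6451) = 0.49780.
z = 8200.8 × 0.49780 = 4082.4 m.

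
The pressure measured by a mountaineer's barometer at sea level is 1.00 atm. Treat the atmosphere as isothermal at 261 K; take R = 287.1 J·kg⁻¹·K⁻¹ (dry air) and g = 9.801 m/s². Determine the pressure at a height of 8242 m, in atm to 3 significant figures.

Scale height: H = RT/g = 287.1 × 261 / 9.801 = 7645.5 m.
Barometric formula: P = P₀ exp(−z/H).
z/H = 8242.0/7645.5 = 1.0780; exp(−1.0780) = 0.34028.
P = 1.00 × 0.34028 = 0.34028 atm.

P ≈ 0.340 atm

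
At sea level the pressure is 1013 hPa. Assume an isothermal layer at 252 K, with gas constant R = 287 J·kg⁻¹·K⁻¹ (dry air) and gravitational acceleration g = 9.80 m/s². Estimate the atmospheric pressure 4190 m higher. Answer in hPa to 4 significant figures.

P ≈ 574.2 hPa

Scale height: H = RT/g = 287 × 252 / 9.80 = 7380.0 m.
Barometric formula: P = P₀ exp(−z/H).
z/H = 4190.0/7380.0 = 0.56775; exp(−0.56775) = 0.56680.
P = 1013 × 0.56680 = 574.17 hPa.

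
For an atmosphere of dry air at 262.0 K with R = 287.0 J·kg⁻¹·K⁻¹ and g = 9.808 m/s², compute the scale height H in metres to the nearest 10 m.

H ≈ 7670 m

The scale height of an isothermal atmosphere is H = RT/g.
H = 287.0 × 262.0 / 9.808 = 75194/9.808 = 7666.6 m.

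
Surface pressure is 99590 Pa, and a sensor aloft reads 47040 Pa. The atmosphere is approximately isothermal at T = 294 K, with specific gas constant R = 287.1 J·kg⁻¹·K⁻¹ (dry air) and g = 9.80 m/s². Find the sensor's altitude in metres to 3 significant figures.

Scale height: H = RT/g = 287.1 × 294 / 9.80 = 8613.0 m.
Invert the barometric formula: z = H ln(P₀/P).
P₀/P = 99590/47040 = 2.1171; ln(2.1171) = 0.75005.
z = 8613.0 × 0.75005 = 6460.2 m.

z ≈ 6460 m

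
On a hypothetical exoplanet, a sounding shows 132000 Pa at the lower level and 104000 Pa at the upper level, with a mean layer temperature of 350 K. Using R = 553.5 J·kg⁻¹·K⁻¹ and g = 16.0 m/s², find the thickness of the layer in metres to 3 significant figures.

Δz ≈ 2890 m

Hypsometric equation: Δz = (R T̄/g) ln(P₁/P₂).
R T̄/g = 553.5 × 350 / 16.0 = 12108 m.
ln(132000/104000) = ln(1.2692) = 0.23839.
Δz = 12108 × 0.23839 = 2886.4 m.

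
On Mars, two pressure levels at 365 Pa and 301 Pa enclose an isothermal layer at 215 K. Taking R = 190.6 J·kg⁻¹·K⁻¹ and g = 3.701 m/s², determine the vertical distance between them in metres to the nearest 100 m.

Hypsometric equation: Δz = (R T̄/g) ln(P₁/P₂).
R T̄/g = 190.6 × 215 / 3.701 = 11072 m.
ln(365/301) = ln(1.2126) = 0.19277.
Δz = 11072 × 0.19277 = 2134.3 m.

Δz ≈ 2100 m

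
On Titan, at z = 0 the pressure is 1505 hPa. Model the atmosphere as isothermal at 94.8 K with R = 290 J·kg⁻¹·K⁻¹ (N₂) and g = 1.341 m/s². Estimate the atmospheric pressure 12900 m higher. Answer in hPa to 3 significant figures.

P ≈ 802 hPa

Scale height: H = RT/g = 290 × 94.8 / 1.341 = 20501 m.
Barometric formula: P = P₀ exp(−z/H).
z/H = 12900/20501 = 0.62924; exp(−0.62924) = 0.53300.
P = 1505 × 0.53300 = 802.17 hPa.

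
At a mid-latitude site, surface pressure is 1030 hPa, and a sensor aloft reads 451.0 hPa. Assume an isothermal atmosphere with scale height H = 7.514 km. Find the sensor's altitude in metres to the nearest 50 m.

Invert the barometric formula: z = H ln(P₀/P).
P₀/P = 1030/451.0 = 2.2838; ln(2.2838) = 0.82584.
z = 7514.0 × 0.82584 = 6205.4 m.

z ≈ 6200 m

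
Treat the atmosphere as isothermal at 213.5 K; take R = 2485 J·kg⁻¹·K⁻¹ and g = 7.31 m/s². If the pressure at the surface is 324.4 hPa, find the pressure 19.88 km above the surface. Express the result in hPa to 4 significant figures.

Scale height: H = RT/g = 2485 × 213.5 / 7.31 = 72578 m.
Barometric formula: P = P₀ exp(−z/H).
z/H = 19880/72578 = 0.27391; exp(−0.27391) = 0.76040.
P = 324.4 × 0.76040 = 246.67 hPa.

P ≈ 246.7 hPa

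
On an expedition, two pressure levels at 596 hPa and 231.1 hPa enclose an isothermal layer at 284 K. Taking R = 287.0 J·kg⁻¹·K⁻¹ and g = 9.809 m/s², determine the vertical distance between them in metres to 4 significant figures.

Δz ≈ 7872 m

Hypsometric equation: Δz = (R T̄/g) ln(P₁/P₂).
R T̄/g = 287.0 × 284 / 9.809 = 8309.5 m.
ln(596/231.1) = ln(2.5790) = 0.94740.
Δz = 8309.5 × 0.94740 = 7872.4 m.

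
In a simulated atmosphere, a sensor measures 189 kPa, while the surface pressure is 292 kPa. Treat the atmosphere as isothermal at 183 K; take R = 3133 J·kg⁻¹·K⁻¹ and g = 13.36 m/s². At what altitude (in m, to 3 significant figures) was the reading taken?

z ≈ 18700 m

Scale height: H = RT/g = 3133 × 183 / 13.36 = 42915 m.
Invert the barometric formula: z = H ln(P₀/P).
P₀/P = 292/189 = 1.5450; ln(1.5450) = 0.43502.
z = 42915 × 0.43502 = 18669 m.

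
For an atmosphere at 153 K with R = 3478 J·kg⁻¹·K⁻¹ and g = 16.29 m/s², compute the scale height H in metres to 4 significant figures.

The scale height of an isothermal atmosphere is H = RT/g.
H = 3478 × 153 / 16.29 = 532130/16.29 = 32666 m.

H ≈ 32670 m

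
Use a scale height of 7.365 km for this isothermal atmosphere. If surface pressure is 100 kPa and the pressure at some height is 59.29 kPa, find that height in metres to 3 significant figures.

z ≈ 3850 m

Invert the barometric formula: z = H ln(P₀/P).
P₀/P = 100/59.29 = 1.6866; ln(1.6866) = 0.52271.
z = 7365.0 × 0.52271 = 3849.8 m.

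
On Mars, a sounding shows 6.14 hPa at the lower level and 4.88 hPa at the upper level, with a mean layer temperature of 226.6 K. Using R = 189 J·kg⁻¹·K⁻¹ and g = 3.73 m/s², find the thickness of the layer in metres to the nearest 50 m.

Δz ≈ 2650 m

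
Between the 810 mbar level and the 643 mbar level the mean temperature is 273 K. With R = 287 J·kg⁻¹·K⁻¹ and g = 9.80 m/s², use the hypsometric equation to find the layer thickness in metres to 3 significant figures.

Hypsometric equation: Δz = (R T̄/g) ln(P₁/P₂).
R T̄/g = 287 × 273 / 9.80 = 7995.0 m.
ln(810/643) = ln(1.2597) = 0.23087.
Δz = 7995.0 × 0.23087 = 1845.8 m.

Δz ≈ 1850 m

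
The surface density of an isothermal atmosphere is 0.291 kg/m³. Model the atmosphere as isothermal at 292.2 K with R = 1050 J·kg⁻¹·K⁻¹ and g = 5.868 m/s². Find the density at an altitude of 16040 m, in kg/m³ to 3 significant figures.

Scale height: H = RT/g = 1050 × 292.2 / 5.868 = 52285 m.
In an isothermal atmosphere, density decays like pressure: ρ = ρ₀ exp(−z/H).
z/H = 16040/52285 = 0.30678; exp(−0.30678) = 0.73581.
ρ = 0.291 × 0.73581 = 0.21412 kg/m³.

ρ ≈ 0.214 kg/m³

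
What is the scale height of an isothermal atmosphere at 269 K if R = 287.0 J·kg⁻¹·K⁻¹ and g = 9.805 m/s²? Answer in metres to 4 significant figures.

The scale height of an isothermal atmosphere is H = RT/g.
H = 287.0 × 269 / 9.805 = 77203/9.805 = 7873.8 m.

H ≈ 7874 m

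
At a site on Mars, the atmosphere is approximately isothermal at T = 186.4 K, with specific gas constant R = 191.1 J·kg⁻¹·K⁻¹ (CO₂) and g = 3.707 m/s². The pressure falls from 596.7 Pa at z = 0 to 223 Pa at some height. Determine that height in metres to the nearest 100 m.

z ≈ 9500 m

Scale height: H = RT/g = 191.1 × 186.4 / 3.707 = 9609.1 m.
Invert the barometric formula: z = H ln(P₀/P).
P₀/P = 596.7/223 = 2.6758; ln(2.6758) = 0.98425.
z = 9609.1 × 0.98425 = 9457.8 m.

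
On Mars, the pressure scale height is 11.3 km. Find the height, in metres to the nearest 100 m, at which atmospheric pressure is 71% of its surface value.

z ≈ 3900 m

Set P/P₀ = exp(−z/H) = 0.71, so z = −H ln(0.71).
−ln(0.71) = 0.34249; z = 11300 × 0.34249 = 3870.1 m.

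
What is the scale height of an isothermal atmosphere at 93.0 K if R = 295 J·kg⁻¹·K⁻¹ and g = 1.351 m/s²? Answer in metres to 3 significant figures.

The scale height of an isothermal atmosphere is H = RT/g.
H = 295 × 93.0 / 1.351 = 27435/1.351 = 20307 m.

H ≈ 20300 m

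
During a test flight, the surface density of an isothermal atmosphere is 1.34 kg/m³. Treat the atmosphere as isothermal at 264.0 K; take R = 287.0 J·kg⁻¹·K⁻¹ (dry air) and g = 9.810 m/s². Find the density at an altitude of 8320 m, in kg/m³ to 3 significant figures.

Scale height: H = RT/g = 287.0 × 264.0 / 9.810 = 7723.5 m.
In an isothermal atmosphere, density decays like pressure: ρ = ρ₀ exp(−z/H).
z/H = 8320.0/7723.5 = 1.0772; exp(−1.0772) = 0.34055.
ρ = 1.34 × 0.34055 = 0.45634 kg/m³.

ρ ≈ 0.456 kg/m³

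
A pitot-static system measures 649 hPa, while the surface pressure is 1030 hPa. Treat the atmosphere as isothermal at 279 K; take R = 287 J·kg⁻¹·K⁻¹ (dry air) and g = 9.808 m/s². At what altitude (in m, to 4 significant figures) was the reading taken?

z ≈ 3771 m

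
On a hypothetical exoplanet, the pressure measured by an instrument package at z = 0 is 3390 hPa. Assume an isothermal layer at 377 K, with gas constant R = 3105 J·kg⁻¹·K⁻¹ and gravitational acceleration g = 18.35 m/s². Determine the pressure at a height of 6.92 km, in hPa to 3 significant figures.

P ≈ 3040 hPa

Scale height: H = RT/g = 3105 × 377 / 18.35 = 63792 m.
Barometric formula: P = P₀ exp(−z/H).
z/H = 6920.0/63792 = 0.10848; exp(−0.10848) = 0.89720.
P = 3390 × 0.89720 = 3041.5 hPa.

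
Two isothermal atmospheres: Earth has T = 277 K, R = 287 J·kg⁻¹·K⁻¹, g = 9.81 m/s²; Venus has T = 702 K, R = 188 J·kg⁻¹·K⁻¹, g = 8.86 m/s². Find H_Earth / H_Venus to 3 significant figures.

H_Earth/H_Venus ≈ 0.544

H = RT/g for each body.
H_Earth = 287 × 277 / 9.81 = 8103.9 m.
H_Venus = 188 × 702 / 8.86 = 14896 m.
H_Earth/H_Venus = 8103.9/14896 = 0.54403.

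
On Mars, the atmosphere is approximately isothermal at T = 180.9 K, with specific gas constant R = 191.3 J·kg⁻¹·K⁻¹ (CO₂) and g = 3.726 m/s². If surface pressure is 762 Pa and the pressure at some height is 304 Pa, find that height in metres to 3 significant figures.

z ≈ 8530 m

Scale height: H = RT/g = 191.3 × 180.9 / 3.726 = 9287.8 m.
Invert the barometric formula: z = H ln(P₀/P).
P₀/P = 762/304 = 2.5066; ln(2.5066) = 0.91893.
z = 9287.8 × 0.91893 = 8534.8 m.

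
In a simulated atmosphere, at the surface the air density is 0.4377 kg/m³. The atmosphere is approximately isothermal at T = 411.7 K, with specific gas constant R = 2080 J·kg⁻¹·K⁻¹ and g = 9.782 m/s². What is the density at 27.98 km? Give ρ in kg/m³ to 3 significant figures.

ρ ≈ 0.318 kg/m³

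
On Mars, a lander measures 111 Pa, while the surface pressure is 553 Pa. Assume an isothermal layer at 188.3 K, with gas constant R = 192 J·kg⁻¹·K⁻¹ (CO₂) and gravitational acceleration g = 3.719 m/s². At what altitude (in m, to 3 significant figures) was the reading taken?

z ≈ 15600 m

Scale height: H = RT/g = 192 × 188.3 / 3.719 = 9721.3 m.
Invert the barometric formula: z = H ln(P₀/P).
P₀/P = 553/111 = 4.9820; ln(4.9820) = 1.6058.
z = 9721.3 × 1.6058 = 15610 m.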